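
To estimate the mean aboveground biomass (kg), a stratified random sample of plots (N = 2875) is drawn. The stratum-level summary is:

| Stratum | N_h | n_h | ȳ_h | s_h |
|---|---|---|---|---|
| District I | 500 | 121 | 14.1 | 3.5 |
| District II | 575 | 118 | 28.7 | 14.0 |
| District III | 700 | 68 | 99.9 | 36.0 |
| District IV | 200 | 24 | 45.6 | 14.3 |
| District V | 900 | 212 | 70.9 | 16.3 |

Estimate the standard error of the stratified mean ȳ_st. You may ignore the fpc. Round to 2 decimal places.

SE(ȳ_st) ≈ 1.17

V̂(ȳ_st) = Σ W_h² s_h²/n_h, with W_h = N_h/N and N = 2875:
  stratum District I: (500/2875)²·3.5²/121 = 0.00306207
  stratum District II: (575/2875)²·14.0²/118 = 0.0664407
  stratum District III: (700/2875)²·36.0²/68 = 1.12984
  stratum District IV: (200/2875)²·14.3²/24 = 0.041233
  stratum District V: (900/2875)²·16.3²/212 = 0.122814
V̂(ȳ_st) = 1.36339
SE(ȳ_st) = √1.36339 = 1.16764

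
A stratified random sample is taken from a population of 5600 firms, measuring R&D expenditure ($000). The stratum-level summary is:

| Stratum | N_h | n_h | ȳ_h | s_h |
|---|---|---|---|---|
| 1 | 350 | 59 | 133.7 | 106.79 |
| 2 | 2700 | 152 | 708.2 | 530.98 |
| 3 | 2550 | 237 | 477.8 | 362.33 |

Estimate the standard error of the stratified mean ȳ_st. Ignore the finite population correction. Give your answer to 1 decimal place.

SE(ȳ_st) ≈ 23.4

V̂(ȳ_st) = Σ W_h² s_h²/n_h, with W_h = N_h/N and N = 5600:
  stratum 1: (350/5600)²·106.79²/59 = 0.755039
  stratum 2: (2700/5600)²·530.98²/152 = 431.186
  stratum 3: (2550/5600)²·362.33²/237 = 114.859
V̂(ȳ_st) = 546.799
SE(ȳ_st) = √546.799 = 23.3837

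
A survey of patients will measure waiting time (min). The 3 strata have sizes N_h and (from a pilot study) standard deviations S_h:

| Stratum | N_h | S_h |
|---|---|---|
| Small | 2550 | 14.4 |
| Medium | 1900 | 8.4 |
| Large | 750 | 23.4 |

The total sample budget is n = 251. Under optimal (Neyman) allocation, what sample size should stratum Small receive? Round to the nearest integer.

131

Neyman allocation: n_h = n · N_h S_h / Σ N_i S_i, with n = 251.
  stratum Small: N_h·S_h = 2550·14.4 = 36720.00
  stratum Medium: N_h·S_h = 1900·8.4 = 15960.00
  stratum Large: N_h·S_h = 750·23.4 = 17550.00
Σ N_h S_h = 70230.00
n for stratum Small = 251·36720.00/70230.00 = 131.236 → 131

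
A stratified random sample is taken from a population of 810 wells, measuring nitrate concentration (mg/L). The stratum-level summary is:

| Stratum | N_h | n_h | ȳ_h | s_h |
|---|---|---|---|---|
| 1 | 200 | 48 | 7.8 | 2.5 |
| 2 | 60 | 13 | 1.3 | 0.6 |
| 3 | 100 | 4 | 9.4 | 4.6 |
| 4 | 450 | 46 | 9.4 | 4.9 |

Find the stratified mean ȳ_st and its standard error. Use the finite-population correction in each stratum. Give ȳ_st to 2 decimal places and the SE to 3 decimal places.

ȳ_st ≈ 8.40, SE ≈ 0.478

ȳ_st = Σ W_h ȳ_h = (200·7.8 + 60·1.3 + 100·9.4 + 450·9.4)/810 = 8.40494
V̂(ȳ_st) = Σ W_h² (1 − n_h/N_h) s_h²/n_h, with W_h = N_h/N and N = 810:
  stratum 1: (200/810)²·(1 − 48/200)·2.5²/48 = 0.00603313
  stratum 2: (60/810)²·(1 − 13/60)·0.6²/13 = 0.000119025
  stratum 3: (100/810)²·(1 − 4/100)·4.6²/4 = 0.0774028
  stratum 4: (450/810)²·(1 − 46/450)·4.9²/46 = 0.14463
V̂(ȳ_st) = 0.228185
SE(ȳ_st) = √0.228185 = 0.477687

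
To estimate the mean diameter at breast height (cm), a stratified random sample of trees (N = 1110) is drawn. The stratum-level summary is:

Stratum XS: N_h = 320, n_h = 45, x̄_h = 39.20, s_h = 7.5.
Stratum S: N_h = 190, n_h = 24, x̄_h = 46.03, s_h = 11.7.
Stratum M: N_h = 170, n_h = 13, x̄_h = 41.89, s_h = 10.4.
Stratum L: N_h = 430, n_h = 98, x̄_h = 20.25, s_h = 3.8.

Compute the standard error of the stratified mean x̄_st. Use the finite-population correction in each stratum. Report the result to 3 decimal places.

SE(x̄_st) ≈ 0.658

V̂(x̄_st) = Σ W_h² (1 − n_h/N_h) s_h²/n_h, with W_h = N_h/N and N = 1110:
  stratum XS: (320/1110)²·(1 − 45/320)·7.5²/45 = 0.0892785
  stratum S: (190/1110)²·(1 − 24/190)·11.7²/24 = 0.146008
  stratum M: (170/1110)²·(1 − 13/170)·10.4²/13 = 0.18023
  stratum L: (430/1110)²·(1 − 98/430)·3.8²/98 = 0.0170727
V̂(x̄_st) = 0.432589
SE(x̄_st) = √0.432589 = 0.657715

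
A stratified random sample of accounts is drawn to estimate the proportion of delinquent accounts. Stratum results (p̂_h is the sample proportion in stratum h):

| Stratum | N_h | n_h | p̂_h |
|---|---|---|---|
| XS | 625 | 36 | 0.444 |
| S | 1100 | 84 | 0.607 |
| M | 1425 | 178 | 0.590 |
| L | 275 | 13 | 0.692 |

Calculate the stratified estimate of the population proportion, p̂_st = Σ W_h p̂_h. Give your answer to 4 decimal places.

p̂_st ≈ 0.5770

N = 3425; stratum weights W_h = N_h/N.
p̂_st = Σ W_h p̂_h = (625·0.444 + 1100·0.607 + 1425·0.590 + 275·0.692)/3425 = 0.57701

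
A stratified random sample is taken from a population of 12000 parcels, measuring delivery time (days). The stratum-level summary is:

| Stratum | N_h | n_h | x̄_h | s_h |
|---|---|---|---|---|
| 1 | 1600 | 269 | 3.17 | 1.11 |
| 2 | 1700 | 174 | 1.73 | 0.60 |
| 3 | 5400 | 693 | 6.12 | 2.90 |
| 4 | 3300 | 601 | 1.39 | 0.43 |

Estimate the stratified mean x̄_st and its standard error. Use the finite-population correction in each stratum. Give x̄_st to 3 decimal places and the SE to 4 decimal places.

x̄_st = Σ W_h x̄_h = (1600·3.17 + 1700·1.73 + 5400·6.12 + 3300·1.39)/12000 = 3.80400
V̂(x̄_st) = Σ W_h² (1 − n_h/N_h) s_h²/n_h, with W_h = N_h/N and N = 12000:
  stratum 1: (1600/12000)²·(1 − 269/1600)·1.11²/269 = 6.77375e-05
  stratum 2: (1700/12000)²·(1 − 174/1700)·0.60²/174 = 3.7273e-05
  stratum 3: (5400/12000)²·(1 − 693/5400)·2.90²/693 = 0.00214209
  stratum 4: (3300/12000)²·(1 − 601/3300)·0.43²/601 = 1.9029e-05
V̂(x̄_st) = 0.00226613
SE(x̄_st) = √0.00226613 = 0.0476039

x̄_st ≈ 3.804, SE ≈ 0.0476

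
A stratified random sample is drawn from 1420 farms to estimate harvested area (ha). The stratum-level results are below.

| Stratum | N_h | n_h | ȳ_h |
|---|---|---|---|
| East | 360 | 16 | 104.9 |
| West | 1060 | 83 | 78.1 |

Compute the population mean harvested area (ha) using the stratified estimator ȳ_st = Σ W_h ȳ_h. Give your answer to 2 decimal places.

N = Σ N_h = 1420. Stratum weights W_h = N_h/N.
ȳ_st = (360·104.9 + 1060·78.1) / 1420 = 84.8944

ȳ_st ≈ 84.89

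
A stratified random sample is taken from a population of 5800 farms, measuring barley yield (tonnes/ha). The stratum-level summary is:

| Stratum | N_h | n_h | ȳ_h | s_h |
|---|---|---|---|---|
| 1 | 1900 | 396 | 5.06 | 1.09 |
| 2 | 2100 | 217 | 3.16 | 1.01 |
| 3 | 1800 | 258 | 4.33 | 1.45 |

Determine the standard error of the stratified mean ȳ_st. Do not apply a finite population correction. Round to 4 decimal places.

SE(ȳ_st) ≈ 0.0415

V̂(ȳ_st) = Σ W_h² s_h²/n_h, with W_h = N_h/N and N = 5800:
  stratum 1: (1900/5800)²·1.09²/396 = 0.000321965
  stratum 2: (2100/5800)²·1.01²/217 = 0.000616262
  stratum 3: (1800/5800)²·1.45²/258 = 0.000784884
V̂(ȳ_st) = 0.00172311
SE(ȳ_st) = √0.00172311 = 0.0415104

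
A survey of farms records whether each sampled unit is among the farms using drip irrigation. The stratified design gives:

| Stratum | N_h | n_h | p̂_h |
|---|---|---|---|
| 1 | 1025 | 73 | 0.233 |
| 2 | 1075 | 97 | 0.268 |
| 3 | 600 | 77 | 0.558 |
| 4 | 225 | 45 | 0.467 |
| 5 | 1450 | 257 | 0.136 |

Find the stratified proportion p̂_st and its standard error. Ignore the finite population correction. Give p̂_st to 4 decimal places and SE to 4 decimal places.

p̂_st ≈ 0.2661, SE ≈ 0.0196

N = 4375; stratum weights W_h = N_h/N.
p̂_st = Σ W_h p̂_h = (1025·0.233 + 1075·0.268 + 600·0.558 + 225·0.467 + 1450·0.136)/4375 = 0.26606
V̂(p̂_st) = Σ W_h² p̂_h(1−p̂_h)/(n_h−1):
  stratum 1: (1025/4375)²·0.233·0.767/72 = 0.000136242
  stratum 2: (1075/4375)²·0.268·0.732/96 = 0.000123377
  stratum 3: (600/4375)²·0.558·0.442/76 = 6.10364e-05
  stratum 4: (225/4375)²·0.467·0.533/44 = 1.49624e-05
  stratum 5: (1450/4375)²·0.136·0.864/256 = 5.04188e-05
V̂(p̂_st) = 0.000386037; SE = √V̂ = 0.0196478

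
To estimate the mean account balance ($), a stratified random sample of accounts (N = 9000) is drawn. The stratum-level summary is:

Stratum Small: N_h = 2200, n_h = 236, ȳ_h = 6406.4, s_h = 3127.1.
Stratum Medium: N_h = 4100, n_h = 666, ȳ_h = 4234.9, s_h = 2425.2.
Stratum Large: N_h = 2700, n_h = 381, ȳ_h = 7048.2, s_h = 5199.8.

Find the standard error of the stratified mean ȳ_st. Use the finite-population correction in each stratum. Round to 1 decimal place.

SE(ȳ_st) ≈ 96.1

V̂(ȳ_st) = Σ W_h² (1 − n_h/N_h) s_h²/n_h, with W_h = N_h/N and N = 9000:
  stratum Small: (2200/9000)²·(1 − 236/2200)·3127.1²/236 = 2210.3
  stratum Medium: (4100/9000)²·(1 − 666/4100)·2425.2²/666 = 1535.04
  stratum Large: (2700/9000)²·(1 − 381/2700)·5199.8²/381 = 5485.65
V̂(ȳ_st) = 9230.98
SE(ȳ_st) = √9230.98 = 96.078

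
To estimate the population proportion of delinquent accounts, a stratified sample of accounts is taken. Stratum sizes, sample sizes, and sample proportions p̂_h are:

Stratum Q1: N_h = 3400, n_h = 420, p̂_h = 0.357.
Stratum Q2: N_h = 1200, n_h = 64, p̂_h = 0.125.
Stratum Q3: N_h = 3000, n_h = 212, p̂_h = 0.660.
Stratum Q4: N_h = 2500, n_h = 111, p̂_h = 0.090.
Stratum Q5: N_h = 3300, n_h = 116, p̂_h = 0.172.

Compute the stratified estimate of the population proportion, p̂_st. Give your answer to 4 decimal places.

N = 13400; stratum weights W_h = N_h/N.
p̂_st = Σ W_h p̂_h = (3400·0.357 + 1200·0.125 + 3000·0.660 + 2500·0.090 + 3300·0.172)/13400 = 0.30869

p̂_st ≈ 0.3087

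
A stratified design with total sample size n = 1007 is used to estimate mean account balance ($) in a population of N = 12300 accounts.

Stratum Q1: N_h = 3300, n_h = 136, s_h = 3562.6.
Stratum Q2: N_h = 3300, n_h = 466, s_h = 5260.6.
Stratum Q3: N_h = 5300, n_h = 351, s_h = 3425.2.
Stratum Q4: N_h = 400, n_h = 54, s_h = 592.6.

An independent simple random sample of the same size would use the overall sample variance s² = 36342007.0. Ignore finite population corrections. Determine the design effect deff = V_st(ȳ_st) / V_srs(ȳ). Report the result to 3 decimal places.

V̂(ȳ_st) = Σ W_h² s_h²/n_h, with W_h = N_h/N and N = 12300:
  stratum Q1: (3300/12300)²·3562.6²/136 = 6717.58
  stratum Q2: (3300/12300)²·5260.6²/466 = 4274.67
  stratum Q3: (5300/12300)²·3425.2²/351 = 6205.92
  stratum Q4: (400/12300)²·592.6²/54 = 6.87764
V_st = 17205
V_srs = s²/n = 36342007.0/1007 = 36089.4
deff = V_st / V_srs = 17205/36089.4 = 0.4767

deff ≈ 0.477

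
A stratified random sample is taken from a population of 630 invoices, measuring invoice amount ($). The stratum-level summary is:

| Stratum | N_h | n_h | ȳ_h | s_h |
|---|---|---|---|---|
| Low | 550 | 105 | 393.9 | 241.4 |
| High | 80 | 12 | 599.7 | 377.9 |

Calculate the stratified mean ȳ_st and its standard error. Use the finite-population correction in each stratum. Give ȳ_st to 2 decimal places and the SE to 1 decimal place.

ȳ_st = Σ W_h ȳ_h = (550·393.9 + 80·599.7)/630 = 420.03333
V̂(ȳ_st) = Σ W_h² (1 − n_h/N_h) s_h²/n_h, with W_h = N_h/N and N = 630:
  stratum Low: (550/630)²·(1 − 105/550)·241.4²/105 = 342.237
  stratum High: (80/630)²·(1 − 12/80)·377.9²/12 = 163.114
V̂(ȳ_st) = 505.351
SE(ȳ_st) = √505.351 = 22.48

ȳ_st ≈ 420.03, SE ≈ 22.5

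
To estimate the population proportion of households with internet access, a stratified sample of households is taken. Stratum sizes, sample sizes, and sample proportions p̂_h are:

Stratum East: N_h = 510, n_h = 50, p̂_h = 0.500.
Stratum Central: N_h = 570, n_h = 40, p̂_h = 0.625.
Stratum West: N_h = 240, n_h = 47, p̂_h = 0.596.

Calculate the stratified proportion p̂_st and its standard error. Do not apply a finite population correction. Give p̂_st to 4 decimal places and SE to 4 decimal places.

N = 1320; stratum weights W_h = N_h/N.
p̂_st = Σ W_h p̂_h = (510·0.500 + 570·0.625 + 240·0.596)/1320 = 0.57143
V̂(p̂_st) = Σ W_h² p̂_h(1−p̂_h)/(n_h−1):
  stratum East: (510/1320)²·0.500·0.500/49 = 0.000761617
  stratum Central: (570/1320)²·0.625·0.375/39 = 0.00112059
  stratum West: (240/1320)²·0.596·0.404/46 = 0.000173039
V̂(p̂_st) = 0.00205525; SE = √V̂ = 0.0453349

p̂_st ≈ 0.5714, SE ≈ 0.0453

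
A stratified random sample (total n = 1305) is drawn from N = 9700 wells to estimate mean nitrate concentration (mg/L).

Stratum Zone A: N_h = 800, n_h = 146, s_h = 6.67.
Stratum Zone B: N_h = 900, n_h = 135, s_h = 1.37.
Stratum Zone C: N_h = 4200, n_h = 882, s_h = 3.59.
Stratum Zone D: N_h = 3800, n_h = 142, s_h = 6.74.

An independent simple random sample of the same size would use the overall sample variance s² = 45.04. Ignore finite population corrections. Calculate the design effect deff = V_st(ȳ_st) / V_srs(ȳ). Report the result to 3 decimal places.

V̂(ȳ_st) = Σ W_h² s_h²/n_h, with W_h = N_h/N and N = 9700:
  stratum Zone A: (800/9700)²·6.67²/146 = 0.00207269
  stratum Zone B: (900/9700)²·1.37²/135 = 0.000119688
  stratum Zone C: (4200/9700)²·3.59²/882 = 0.00273953
  stratum Zone D: (3800/9700)²·6.74²/142 = 0.049097
V_st = 0.0540289
V_srs = s²/n = 45.04/1305 = 0.0345134
deff = V_st / V_srs = 0.0540289/0.0345134 = 1.5654

deff ≈ 1.565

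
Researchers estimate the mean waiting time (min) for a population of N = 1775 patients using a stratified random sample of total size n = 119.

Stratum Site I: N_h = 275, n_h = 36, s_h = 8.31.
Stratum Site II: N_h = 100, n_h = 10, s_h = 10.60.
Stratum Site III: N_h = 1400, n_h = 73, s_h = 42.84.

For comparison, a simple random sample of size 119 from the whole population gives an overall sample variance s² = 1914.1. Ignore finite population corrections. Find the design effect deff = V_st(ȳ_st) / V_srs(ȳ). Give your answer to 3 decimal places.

deff ≈ 0.977

V̂(ȳ_st) = Σ W_h² s_h²/n_h, with W_h = N_h/N and N = 1775:
  stratum Site I: (275/1775)²·8.31²/36 = 0.0460435
  stratum Site II: (100/1775)²·10.60²/10 = 0.0356628
  stratum Site III: (1400/1775)²·42.84²/73 = 15.64
V_st = 15.7217
V_srs = s²/n = 1914.1/119 = 16.0849
deff = V_st / V_srs = 15.7217/16.0849 = 0.9774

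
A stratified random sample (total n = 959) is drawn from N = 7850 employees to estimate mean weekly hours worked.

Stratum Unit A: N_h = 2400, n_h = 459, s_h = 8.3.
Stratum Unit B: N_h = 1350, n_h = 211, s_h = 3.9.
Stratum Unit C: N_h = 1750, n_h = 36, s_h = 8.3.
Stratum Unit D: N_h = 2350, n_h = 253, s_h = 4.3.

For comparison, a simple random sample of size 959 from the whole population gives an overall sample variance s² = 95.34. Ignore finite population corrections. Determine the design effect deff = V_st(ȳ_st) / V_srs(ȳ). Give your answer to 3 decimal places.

V̂(ȳ_st) = Σ W_h² s_h²/n_h, with W_h = N_h/N and N = 7850:
  stratum Unit A: (2400/7850)²·8.3²/459 = 0.014029
  stratum Unit B: (1350/7850)²·3.9²/211 = 0.00213194
  stratum Unit C: (1750/7850)²·8.3²/36 = 0.0951022
  stratum Unit D: (2350/7850)²·4.3²/253 = 0.00654957
V_st = 0.117813
V_srs = s²/n = 95.34/959 = 0.0994161
deff = V_st / V_srs = 0.117813/0.0994161 = 1.1850

deff ≈ 1.185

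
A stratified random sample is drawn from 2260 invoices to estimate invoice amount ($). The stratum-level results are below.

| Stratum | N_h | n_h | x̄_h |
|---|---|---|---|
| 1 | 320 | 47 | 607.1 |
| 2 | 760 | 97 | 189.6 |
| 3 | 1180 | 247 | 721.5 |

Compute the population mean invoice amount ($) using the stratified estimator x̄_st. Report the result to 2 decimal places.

N = Σ N_h = 2260. Stratum weights W_h = N_h/N.
x̄_st = (320·607.1 + 760·189.6 + 1180·721.5) / 2260 = 526.4327

x̄_st ≈ 526.43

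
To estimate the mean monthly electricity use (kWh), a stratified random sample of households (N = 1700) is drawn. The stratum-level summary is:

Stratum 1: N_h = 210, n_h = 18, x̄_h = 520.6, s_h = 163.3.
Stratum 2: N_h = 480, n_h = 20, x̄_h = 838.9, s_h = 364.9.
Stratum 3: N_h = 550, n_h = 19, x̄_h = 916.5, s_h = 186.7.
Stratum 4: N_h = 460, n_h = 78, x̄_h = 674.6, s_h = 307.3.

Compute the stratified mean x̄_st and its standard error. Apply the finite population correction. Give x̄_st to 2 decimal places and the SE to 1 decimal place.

x̄_st ≈ 780.23, SE ≈ 28.1

x̄_st = Σ W_h x̄_h = (210·520.6 + 480·838.9 + 550·916.5 + 460·674.6)/1700 = 780.22882
V̂(x̄_st) = Σ W_h² (1 − n_h/N_h) s_h²/n_h, with W_h = N_h/N and N = 1700:
  stratum 1: (210/1700)²·(1 − 18/210)·163.3²/18 = 20.6691
  stratum 2: (480/1700)²·(1 − 20/480)·364.9²/20 = 508.65
  stratum 3: (550/1700)²·(1 − 19/550)·186.7²/19 = 185.393
  stratum 4: (460/1700)²·(1 − 78/460)·307.3²/78 = 73.6129
V̂(x̄_st) = 788.325
SE(x̄_st) = √788.325 = 28.0771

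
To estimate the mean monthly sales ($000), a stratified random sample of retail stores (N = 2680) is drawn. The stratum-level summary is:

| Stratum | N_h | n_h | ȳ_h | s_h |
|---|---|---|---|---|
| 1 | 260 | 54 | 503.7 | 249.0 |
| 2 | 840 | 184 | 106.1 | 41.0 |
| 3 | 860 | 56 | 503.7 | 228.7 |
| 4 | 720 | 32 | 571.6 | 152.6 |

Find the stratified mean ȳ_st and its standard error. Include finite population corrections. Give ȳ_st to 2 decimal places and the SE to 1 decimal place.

ȳ_st ≈ 397.32, SE ≈ 12.2

ȳ_st = Σ W_h ȳ_h = (260·503.7 + 840·106.1 + 860·503.7 + 720·571.6)/2680 = 397.32090
V̂(ȳ_st) = Σ W_h² (1 − n_h/N_h) s_h²/n_h, with W_h = N_h/N and N = 2680:
  stratum 1: (260/2680)²·(1 − 54/260)·249.0²/54 = 8.56201
  stratum 2: (840/2680)²·(1 − 184/840)·41.0²/184 = 0.700912
  stratum 3: (860/2680)²·(1 − 56/860)·228.7²/56 = 89.9144
  stratum 4: (720/2680)²·(1 − 32/720)·152.6²/32 = 50.1892
V̂(ȳ_st) = 149.367
SE(ȳ_st) = √149.367 = 12.2216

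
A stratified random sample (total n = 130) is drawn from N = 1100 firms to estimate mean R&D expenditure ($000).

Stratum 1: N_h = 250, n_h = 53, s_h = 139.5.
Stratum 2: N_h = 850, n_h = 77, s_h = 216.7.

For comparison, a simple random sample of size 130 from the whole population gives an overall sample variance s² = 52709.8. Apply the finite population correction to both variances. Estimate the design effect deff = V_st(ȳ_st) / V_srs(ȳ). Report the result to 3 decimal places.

deff ≈ 0.968

V̂(ȳ_st) = Σ W_h² (1 − n_h/N_h) s_h²/n_h, with W_h = N_h/N and N = 1100:
  stratum 1: (250/1100)²·(1 − 53/250)·139.5²/53 = 14.9449
  stratum 2: (850/1100)²·(1 − 77/850)·216.7²/77 = 331.162
V_st = 346.107
V_srs = (1 − 130/1100)·52709.8/130 = 357.542
deff = V_st / V_srs = 346.107/357.542 = 0.9680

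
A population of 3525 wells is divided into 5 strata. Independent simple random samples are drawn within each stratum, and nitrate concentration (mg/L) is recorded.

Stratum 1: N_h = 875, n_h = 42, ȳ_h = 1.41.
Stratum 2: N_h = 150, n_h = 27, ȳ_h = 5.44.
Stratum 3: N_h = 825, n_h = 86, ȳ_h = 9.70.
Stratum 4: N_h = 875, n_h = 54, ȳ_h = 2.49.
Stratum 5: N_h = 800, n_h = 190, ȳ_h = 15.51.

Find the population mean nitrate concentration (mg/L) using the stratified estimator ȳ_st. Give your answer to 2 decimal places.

N = Σ N_h = 3525. Stratum weights W_h = N_h/N.
ȳ_st = (875·1.41 + 150·5.44 + 825·9.70 + 875·2.49 + 800·15.51) / 3525 = 6.9898

ȳ_st ≈ 6.99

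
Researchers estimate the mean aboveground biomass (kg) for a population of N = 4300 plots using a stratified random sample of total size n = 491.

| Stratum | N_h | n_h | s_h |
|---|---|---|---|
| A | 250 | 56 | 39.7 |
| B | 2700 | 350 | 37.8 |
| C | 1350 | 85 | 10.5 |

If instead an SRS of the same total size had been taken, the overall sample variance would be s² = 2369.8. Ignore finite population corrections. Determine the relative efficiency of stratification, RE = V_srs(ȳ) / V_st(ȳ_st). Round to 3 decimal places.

RE ≈ 2.634

V̂(ȳ_st) = Σ W_h² s_h²/n_h, with W_h = N_h/N and N = 4300:
  stratum A: (250/4300)²·39.7²/56 = 0.0951341
  stratum B: (2700/4300)²·37.8²/350 = 1.60956
  stratum C: (1350/4300)²·10.5²/85 = 0.127847
V_st = 1.83254
V_srs = s²/n = 2369.8/491 = 4.82648
Relative efficiency = V_srs / V_st = 4.82648/1.83254 = 2.6338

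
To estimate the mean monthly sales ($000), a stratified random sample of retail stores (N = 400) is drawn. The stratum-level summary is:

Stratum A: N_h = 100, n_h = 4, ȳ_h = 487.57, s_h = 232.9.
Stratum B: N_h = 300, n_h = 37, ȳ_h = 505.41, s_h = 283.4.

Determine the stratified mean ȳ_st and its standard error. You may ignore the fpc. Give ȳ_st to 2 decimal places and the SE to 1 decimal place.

ȳ_st = Σ W_h ȳ_h = (100·487.57 + 300·505.41)/400 = 500.95000
V̂(ȳ_st) = Σ W_h² s_h²/n_h, with W_h = N_h/N and N = 400:
  stratum A: (100/400)²·232.9²/4 = 847.538
  stratum B: (300/400)²·283.4²/37 = 1221.01
V̂(ȳ_st) = 2068.55
SE(ȳ_st) = √2068.55 = 45.4813

ȳ_st ≈ 500.95, SE ≈ 45.5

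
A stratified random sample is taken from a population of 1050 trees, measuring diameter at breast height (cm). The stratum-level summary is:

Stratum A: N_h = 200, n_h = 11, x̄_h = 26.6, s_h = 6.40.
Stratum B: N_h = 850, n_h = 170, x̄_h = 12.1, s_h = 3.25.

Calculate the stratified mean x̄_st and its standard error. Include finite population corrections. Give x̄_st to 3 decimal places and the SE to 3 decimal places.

x̄_st ≈ 14.862, SE ≈ 0.400

x̄_st = Σ W_h x̄_h = (200·26.6 + 850·12.1)/1050 = 14.86190
V̂(x̄_st) = Σ W_h² (1 − n_h/N_h) s_h²/n_h, with W_h = N_h/N and N = 1050:
  stratum A: (200/1050)²·(1 − 11/200)·6.40²/11 = 0.127668
  stratum B: (850/1050)²·(1 − 170/850)·3.25²/170 = 0.0325737
V̂(x̄_st) = 0.160241
SE(x̄_st) = √0.160241 = 0.400301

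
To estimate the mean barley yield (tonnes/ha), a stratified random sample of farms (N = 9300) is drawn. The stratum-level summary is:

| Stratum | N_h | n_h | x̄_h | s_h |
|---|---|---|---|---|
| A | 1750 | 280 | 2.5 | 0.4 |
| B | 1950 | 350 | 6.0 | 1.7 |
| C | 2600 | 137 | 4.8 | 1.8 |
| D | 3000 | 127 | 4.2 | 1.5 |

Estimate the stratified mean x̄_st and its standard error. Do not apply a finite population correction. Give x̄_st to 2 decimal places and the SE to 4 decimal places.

x̄_st = Σ W_h x̄_h = (1750·2.5 + 1950·6.0 + 2600·4.8 + 3000·4.2)/9300 = 4.42527
V̂(x̄_st) = Σ W_h² s_h²/n_h, with W_h = N_h/N and N = 9300:
  stratum A: (1750/9300)²·0.4²/280 = 2.02336e-05
  stratum B: (1950/9300)²·1.7²/350 = 0.000363022
  stratum C: (2600/9300)²·1.8²/137 = 0.00184844
  stratum D: (3000/9300)²·1.5²/127 = 0.00184355
V̂(x̄_st) = 0.00407525
SE(x̄_st) = √0.00407525 = 0.0638377

x̄_st ≈ 4.43, SE ≈ 0.0638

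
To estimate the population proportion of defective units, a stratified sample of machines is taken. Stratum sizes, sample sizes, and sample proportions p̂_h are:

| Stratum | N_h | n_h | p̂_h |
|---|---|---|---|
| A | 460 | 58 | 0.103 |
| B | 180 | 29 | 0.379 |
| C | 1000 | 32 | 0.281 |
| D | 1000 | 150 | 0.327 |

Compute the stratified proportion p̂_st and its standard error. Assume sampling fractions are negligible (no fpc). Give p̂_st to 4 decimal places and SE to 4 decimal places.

N = 2640; stratum weights W_h = N_h/N.
p̂_st = Σ W_h p̂_h = (460·0.103 + 180·0.379 + 1000·0.281 + 1000·0.327)/2640 = 0.27409
V̂(p̂_st) = Σ W_h² p̂_h(1−p̂_h)/(n_h−1):
  stratum A: (460/2640)²·0.103·0.897/57 = 4.9211e-05
  stratum B: (180/2640)²·0.379·0.621/28 = 3.9076e-05
  stratum C: (1000/2640)²·0.281·0.719/31 = 0.000935116
  stratum D: (1000/2640)²·0.327·0.673/149 = 0.000211918
V̂(p̂_st) = 0.00123532; SE = √V̂ = 0.0351471

p̂_st ≈ 0.2741, SE ≈ 0.0351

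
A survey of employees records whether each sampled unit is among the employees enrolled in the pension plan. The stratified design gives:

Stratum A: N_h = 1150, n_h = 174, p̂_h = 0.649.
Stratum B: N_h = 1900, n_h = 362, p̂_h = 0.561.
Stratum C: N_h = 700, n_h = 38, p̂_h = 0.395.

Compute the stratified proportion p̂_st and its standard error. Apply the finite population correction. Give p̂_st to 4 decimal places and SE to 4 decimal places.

p̂_st ≈ 0.5570, SE ≈ 0.0214

N = 3750; stratum weights W_h = N_h/N.
p̂_st = Σ W_h p̂_h = (1150·0.649 + 1900·0.561 + 700·0.395)/3750 = 0.55700
V̂(p̂_st) = Σ W_h² (1 − n_h/N_h) p̂_h(1−p̂_h)/(n_h−1):
  stratum A: (1150/3750)²·(1 − 174/1150)·0.649·0.351/173 = 0.000105097
  stratum B: (1900/3750)²·(1 − 362/1900)·0.561·0.439/361 = 0.000141765
  stratum C: (700/3750)²·(1 − 38/700)·0.395·0.605/37 = 0.000212836
V̂(p̂_st) = 0.000459697; SE = √V̂ = 0.0214406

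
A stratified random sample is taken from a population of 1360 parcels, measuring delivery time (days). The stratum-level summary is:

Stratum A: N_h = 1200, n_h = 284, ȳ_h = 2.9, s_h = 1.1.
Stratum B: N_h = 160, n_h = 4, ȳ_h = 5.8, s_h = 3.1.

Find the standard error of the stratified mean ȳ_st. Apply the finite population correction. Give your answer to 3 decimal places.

SE(ȳ_st) ≈ 0.187

V̂(ȳ_st) = Σ W_h² (1 − n_h/N_h) s_h²/n_h, with W_h = N_h/N and N = 1360:
  stratum A: (1200/1360)²·(1 − 284/1200)·1.1²/284 = 0.00253201
  stratum B: (160/1360)²·(1 − 4/160)·3.1²/4 = 0.0324213
V̂(ȳ_st) = 0.0349533
SE(ȳ_st) = √0.0349533 = 0.186958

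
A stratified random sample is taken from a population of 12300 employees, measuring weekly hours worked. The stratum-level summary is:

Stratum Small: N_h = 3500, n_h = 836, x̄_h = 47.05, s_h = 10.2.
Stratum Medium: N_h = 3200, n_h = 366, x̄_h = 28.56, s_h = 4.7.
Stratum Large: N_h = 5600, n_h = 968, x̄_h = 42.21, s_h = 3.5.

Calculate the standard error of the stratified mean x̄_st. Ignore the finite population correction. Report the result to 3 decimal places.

V̂(x̄_st) = Σ W_h² s_h²/n_h, with W_h = N_h/N and N = 12300:
  stratum Small: (3500/12300)²·10.2²/836 = 0.0100767
  stratum Medium: (3200/12300)²·4.7²/366 = 0.00408512
  stratum Large: (5600/12300)²·3.5²/968 = 0.00262317
V̂(x̄_st) = 0.016785
SE(x̄_st) = √0.016785 = 0.129557

SE(x̄_st) ≈ 0.130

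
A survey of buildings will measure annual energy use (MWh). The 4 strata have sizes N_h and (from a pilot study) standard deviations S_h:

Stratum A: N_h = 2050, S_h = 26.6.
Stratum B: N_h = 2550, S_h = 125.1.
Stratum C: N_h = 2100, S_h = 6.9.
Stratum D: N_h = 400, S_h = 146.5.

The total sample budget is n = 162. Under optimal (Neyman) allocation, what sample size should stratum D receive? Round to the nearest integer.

21

Neyman allocation: n_h = n · N_h S_h / Σ N_i S_i, with n = 162.
  stratum A: N_h·S_h = 2050·26.6 = 54530.00
  stratum B: N_h·S_h = 2550·125.1 = 319005.00
  stratum C: N_h·S_h = 2100·6.9 = 14490.00
  stratum D: N_h·S_h = 400·146.5 = 58600.00
Σ N_h S_h = 446625.00
n for stratum D = 162·58600.00/446625.00 = 21.255 → 21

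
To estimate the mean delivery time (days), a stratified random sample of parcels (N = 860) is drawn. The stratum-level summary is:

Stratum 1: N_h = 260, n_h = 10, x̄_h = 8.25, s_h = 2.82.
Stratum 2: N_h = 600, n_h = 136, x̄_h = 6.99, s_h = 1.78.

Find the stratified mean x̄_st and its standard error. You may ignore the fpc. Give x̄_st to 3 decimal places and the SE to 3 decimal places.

x̄_st = Σ W_h x̄_h = (260·8.25 + 600·6.99)/860 = 7.37093
V̂(x̄_st) = Σ W_h² s_h²/n_h, with W_h = N_h/N and N = 860:
  stratum 1: (260/860)²·2.82²/10 = 0.0726855
  stratum 2: (600/860)²·1.78²/136 = 0.0113398
V̂(x̄_st) = 0.0840254
SE(x̄_st) = √0.0840254 = 0.289871

x̄_st ≈ 7.371, SE ≈ 0.290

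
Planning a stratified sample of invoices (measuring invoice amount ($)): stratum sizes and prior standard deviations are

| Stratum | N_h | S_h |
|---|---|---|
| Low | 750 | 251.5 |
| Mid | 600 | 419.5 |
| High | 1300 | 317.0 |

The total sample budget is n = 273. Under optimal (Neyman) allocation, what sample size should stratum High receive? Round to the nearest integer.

132

Neyman allocation: n_h = n · N_h S_h / Σ N_i S_i, with n = 273.
  stratum Low: N_h·S_h = 750·251.5 = 188625.00
  stratum Mid: N_h·S_h = 600·419.5 = 251700.00
  stratum High: N_h·S_h = 1300·317.0 = 412100.00
Σ N_h S_h = 852425.00
n for stratum High = 273·412100.00/852425.00 = 131.980 → 132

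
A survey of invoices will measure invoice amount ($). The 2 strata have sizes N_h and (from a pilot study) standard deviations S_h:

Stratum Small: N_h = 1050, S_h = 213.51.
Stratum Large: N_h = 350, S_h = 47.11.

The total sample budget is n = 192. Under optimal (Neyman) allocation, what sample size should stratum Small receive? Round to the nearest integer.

Neyman allocation: n_h = n · N_h S_h / Σ N_i S_i, with n = 192.
  stratum Small: N_h·S_h = 1050·213.51 = 224185.50
  stratum Large: N_h·S_h = 350·47.11 = 16488.50
Σ N_h S_h = 240674.00
n for stratum Small = 192·224185.50/240674.00 = 178.846 → 179

179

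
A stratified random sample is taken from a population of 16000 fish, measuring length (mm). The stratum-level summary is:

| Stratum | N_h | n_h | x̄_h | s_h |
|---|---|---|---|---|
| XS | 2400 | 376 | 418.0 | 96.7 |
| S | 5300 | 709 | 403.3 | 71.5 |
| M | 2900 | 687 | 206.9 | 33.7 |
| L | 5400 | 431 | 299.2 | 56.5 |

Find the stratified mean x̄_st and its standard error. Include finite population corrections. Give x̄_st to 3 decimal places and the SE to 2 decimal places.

x̄_st = Σ W_h x̄_h = (2400·418.0 + 5300·403.3 + 2900·206.9 + 5400·299.2)/16000 = 334.77375
V̂(x̄_st) = Σ W_h² (1 − n_h/N_h) s_h²/n_h, with W_h = N_h/N and N = 16000:
  stratum XS: (2400/16000)²·(1 − 376/2400)·96.7²/376 = 0.471897
  stratum S: (5300/16000)²·(1 − 709/5300)·71.5²/709 = 0.685345
  stratum M: (2900/16000)²·(1 − 687/2900)·33.7²/687 = 0.0414422
  stratum L: (5400/16000)²·(1 − 431/5400)·56.5²/431 = 0.776323
V̂(x̄_st) = 1.97501
SE(x̄_st) = √1.97501 = 1.40535

x̄_st ≈ 334.774, SE ≈ 1.41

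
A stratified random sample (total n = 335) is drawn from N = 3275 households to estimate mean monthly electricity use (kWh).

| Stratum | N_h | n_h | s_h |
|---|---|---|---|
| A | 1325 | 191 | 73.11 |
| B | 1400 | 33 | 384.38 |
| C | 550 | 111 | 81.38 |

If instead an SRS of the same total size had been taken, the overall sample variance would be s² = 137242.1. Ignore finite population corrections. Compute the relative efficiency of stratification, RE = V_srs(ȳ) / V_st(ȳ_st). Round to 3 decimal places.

V̂(ȳ_st) = Σ W_h² s_h²/n_h, with W_h = N_h/N and N = 3275:
  stratum A: (1325/3275)²·73.11²/191 = 4.58067
  stratum B: (1400/3275)²·384.38²/33 = 818.165
  stratum C: (550/3275)²·81.38²/111 = 1.68273
V_st = 824.429
V_srs = s²/n = 137242.1/335 = 409.678
Relative efficiency = V_srs / V_st = 409.678/824.429 = 0.4969

RE ≈ 0.497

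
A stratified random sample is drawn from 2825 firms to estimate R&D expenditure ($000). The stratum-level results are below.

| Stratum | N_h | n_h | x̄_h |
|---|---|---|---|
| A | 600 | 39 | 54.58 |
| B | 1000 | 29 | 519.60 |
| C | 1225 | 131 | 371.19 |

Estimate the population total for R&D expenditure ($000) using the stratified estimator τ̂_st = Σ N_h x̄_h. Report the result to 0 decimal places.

τ̂_st = Σ N_h x̄_h = 600·54.58 + 1000·519.60 + 1225·371.19 = 1007056

τ̂_st ≈ 1007056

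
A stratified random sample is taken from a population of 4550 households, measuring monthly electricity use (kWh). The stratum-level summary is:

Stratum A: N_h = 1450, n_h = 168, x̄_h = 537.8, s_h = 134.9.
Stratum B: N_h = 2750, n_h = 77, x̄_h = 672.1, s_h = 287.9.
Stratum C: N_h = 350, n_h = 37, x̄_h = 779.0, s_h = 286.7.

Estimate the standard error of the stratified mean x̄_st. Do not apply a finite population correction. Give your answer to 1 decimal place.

V̂(x̄_st) = Σ W_h² s_h²/n_h, with W_h = N_h/N and N = 4550:
  stratum A: (1450/4550)²·134.9²/168 = 11.0009
  stratum B: (2750/4550)²·287.9²/77 = 393.22
  stratum C: (350/4550)²·286.7²/37 = 13.1452
V̂(x̄_st) = 417.366
SE(x̄_st) = √417.366 = 20.4295

SE(x̄_st) ≈ 20.4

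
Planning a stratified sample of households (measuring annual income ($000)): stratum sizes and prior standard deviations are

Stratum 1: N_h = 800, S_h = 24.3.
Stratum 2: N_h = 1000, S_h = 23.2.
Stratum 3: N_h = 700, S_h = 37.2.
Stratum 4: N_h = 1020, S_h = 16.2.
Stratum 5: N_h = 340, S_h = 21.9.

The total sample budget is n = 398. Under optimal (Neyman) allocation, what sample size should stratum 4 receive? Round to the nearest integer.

71

Neyman allocation: n_h = n · N_h S_h / Σ N_i S_i, with n = 398.
  stratum 1: N_h·S_h = 800·24.3 = 19440.00
  stratum 2: N_h·S_h = 1000·23.2 = 23200.00
  stratum 3: N_h·S_h = 700·37.2 = 26040.00
  stratum 4: N_h·S_h = 1020·16.2 = 16524.00
  stratum 5: N_h·S_h = 340·21.9 = 7446.00
Σ N_h S_h = 92650.00
n for stratum 4 = 398·16524.00/92650.00 = 70.983 → 71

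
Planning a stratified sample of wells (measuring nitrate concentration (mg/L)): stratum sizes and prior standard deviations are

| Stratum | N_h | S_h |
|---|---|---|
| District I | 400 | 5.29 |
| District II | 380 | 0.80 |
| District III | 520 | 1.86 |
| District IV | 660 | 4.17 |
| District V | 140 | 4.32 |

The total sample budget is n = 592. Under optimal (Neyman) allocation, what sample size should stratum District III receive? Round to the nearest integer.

85

Neyman allocation: n_h = n · N_h S_h / Σ N_i S_i, with n = 592.
  stratum District I: N_h·S_h = 400·5.29 = 2116.00
  stratum District II: N_h·S_h = 380·0.80 = 304.00
  stratum District III: N_h·S_h = 520·1.86 = 967.20
  stratum District IV: N_h·S_h = 660·4.17 = 2752.20
  stratum District V: N_h·S_h = 140·4.32 = 604.80
Σ N_h S_h = 6744.20
n for stratum District III = 592·967.20/6744.20 = 84.900 → 85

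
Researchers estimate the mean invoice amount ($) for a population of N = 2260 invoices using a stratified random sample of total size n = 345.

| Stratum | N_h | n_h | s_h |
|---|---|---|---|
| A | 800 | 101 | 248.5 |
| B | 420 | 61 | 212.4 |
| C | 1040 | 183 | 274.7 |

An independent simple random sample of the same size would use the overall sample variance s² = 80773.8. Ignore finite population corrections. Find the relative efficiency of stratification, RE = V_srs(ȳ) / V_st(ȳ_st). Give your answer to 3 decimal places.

V̂(ȳ_st) = Σ W_h² s_h²/n_h, with W_h = N_h/N and N = 2260:
  stratum A: (800/2260)²·248.5²/101 = 76.6116
  stratum B: (420/2260)²·212.4²/61 = 25.5424
  stratum C: (1040/2260)²·274.7²/183 = 87.3205
V_st = 189.474
V_srs = s²/n = 80773.8/345 = 234.127
Relative efficiency = V_srs / V_st = 234.127/189.474 = 1.2357

RE ≈ 1.236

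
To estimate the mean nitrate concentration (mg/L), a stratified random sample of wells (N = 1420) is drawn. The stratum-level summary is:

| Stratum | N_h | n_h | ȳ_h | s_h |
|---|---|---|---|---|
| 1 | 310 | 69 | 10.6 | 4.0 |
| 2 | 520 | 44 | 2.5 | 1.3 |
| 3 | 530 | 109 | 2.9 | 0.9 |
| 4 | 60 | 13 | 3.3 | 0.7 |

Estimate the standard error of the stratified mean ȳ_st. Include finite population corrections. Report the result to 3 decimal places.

V̂(ȳ_st) = Σ W_h² (1 − n_h/N_h) s_h²/n_h, with W_h = N_h/N and N = 1420:
  stratum 1: (310/1420)²·(1 − 69/310)·4.0²/69 = 0.00859158
  stratum 2: (520/1420)²·(1 − 44/520)·1.3²/44 = 0.00471485
  stratum 3: (530/1420)²·(1 − 109/530)·0.9²/109 = 0.000822318
  stratum 4: (60/1420)²·(1 − 13/60)·0.7²/13 = 5.27139e-05
V̂(ȳ_st) = 0.0141815
SE(ȳ_st) = √0.0141815 = 0.119086

SE(ȳ_st) ≈ 0.119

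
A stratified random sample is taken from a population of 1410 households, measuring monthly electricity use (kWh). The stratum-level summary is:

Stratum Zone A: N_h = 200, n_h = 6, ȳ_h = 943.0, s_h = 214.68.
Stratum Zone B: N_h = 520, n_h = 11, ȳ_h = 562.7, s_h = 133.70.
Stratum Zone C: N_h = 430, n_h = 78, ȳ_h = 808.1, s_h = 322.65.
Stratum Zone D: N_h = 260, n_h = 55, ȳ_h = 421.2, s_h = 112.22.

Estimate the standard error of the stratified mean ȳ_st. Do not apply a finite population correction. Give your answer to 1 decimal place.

V̂(ȳ_st) = Σ W_h² s_h²/n_h, with W_h = N_h/N and N = 1410:
  stratum Zone A: (200/1410)²·214.68²/6 = 154.545
  stratum Zone B: (520/1410)²·133.70²/11 = 221.024
  stratum Zone C: (430/1410)²·322.65²/78 = 124.127
  stratum Zone D: (260/1410)²·112.22²/55 = 7.7855
V̂(ȳ_st) = 507.481
SE(ȳ_st) = √507.481 = 22.5273

SE(ȳ_st) ≈ 22.5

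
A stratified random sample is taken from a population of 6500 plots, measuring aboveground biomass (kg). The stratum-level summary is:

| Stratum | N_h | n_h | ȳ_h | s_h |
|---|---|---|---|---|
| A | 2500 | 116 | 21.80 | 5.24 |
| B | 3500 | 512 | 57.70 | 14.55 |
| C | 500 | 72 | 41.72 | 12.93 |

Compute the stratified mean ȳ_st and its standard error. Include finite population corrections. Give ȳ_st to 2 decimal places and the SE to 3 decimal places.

ȳ_st ≈ 42.66, SE ≈ 0.384

ȳ_st = Σ W_h ȳ_h = (2500·21.80 + 3500·57.70 + 500·41.72)/6500 = 42.66308
V̂(ȳ_st) = Σ W_h² (1 − n_h/N_h) s_h²/n_h, with W_h = N_h/N and N = 6500:
  stratum A: (2500/6500)²·(1 − 116/2500)·5.24²/116 = 0.0333906
  stratum B: (3500/6500)²·(1 − 512/3500)·14.55²/512 = 0.102348
  stratum C: (500/6500)²·(1 − 72/500)·12.93²/72 = 0.0117612
V̂(ȳ_st) = 0.147499
SE(ȳ_st) = √0.147499 = 0.384057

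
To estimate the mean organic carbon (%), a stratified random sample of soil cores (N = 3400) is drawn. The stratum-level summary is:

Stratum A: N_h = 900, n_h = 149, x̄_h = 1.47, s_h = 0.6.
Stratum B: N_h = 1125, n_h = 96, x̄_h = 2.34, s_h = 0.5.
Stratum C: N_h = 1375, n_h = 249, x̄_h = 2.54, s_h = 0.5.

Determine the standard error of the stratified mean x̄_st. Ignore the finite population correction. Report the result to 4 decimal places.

V̂(x̄_st) = Σ W_h² s_h²/n_h, with W_h = N_h/N and N = 3400:
  stratum A: (900/3400)²·0.6²/149 = 0.000169295
  stratum B: (1125/3400)²·0.5²/96 = 0.000285112
  stratum C: (1375/3400)²·0.5²/249 = 0.000164206
V̂(x̄_st) = 0.000618613
SE(x̄_st) = √0.000618613 = 0.0248719

SE(x̄_st) ≈ 0.0249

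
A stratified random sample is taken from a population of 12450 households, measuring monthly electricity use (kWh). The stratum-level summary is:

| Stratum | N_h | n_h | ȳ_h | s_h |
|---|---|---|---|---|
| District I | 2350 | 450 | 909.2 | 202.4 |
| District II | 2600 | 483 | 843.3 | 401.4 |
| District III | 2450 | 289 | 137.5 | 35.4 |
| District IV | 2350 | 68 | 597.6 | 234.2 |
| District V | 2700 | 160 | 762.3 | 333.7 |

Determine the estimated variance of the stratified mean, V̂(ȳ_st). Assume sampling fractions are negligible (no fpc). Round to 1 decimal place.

V̂(ȳ_st) = Σ W_h² s_h²/n_h, with W_h = N_h/N and N = 12450:
  stratum District I: (2350/12450)²·202.4²/450 = 3.24344
  stratum District II: (2600/12450)²·401.4²/483 = 14.5484
  stratum District III: (2450/12450)²·35.4²/289 = 0.16792
  stratum District IV: (2350/12450)²·234.2²/68 = 28.7384
  stratum District V: (2700/12450)²·333.7²/160 = 32.7327
V̂(ȳ_st) = 79.4308

V̂(ȳ_st) ≈ 79.4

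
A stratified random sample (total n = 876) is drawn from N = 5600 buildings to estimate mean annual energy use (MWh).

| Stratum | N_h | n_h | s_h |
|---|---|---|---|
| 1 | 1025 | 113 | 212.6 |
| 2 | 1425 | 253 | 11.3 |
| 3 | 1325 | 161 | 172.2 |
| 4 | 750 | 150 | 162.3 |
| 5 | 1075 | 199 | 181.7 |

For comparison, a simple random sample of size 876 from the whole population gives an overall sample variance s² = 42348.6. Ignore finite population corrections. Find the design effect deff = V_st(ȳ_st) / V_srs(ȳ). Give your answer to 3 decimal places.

V̂(ȳ_st) = Σ W_h² s_h²/n_h, with W_h = N_h/N and N = 5600:
  stratum 1: (1025/5600)²·212.6²/113 = 13.4005
  stratum 2: (1425/5600)²·11.3²/253 = 0.0326806
  stratum 3: (1325/5600)²·172.2²/161 = 10.3109
  stratum 4: (750/5600)²·162.3²/150 = 3.14987
  stratum 5: (1075/5600)²·181.7²/199 = 6.11361
V_st = 33.0075
V_srs = s²/n = 42348.6/876 = 48.3432
deff = V_st / V_srs = 33.0075/48.3432 = 0.6828

deff ≈ 0.683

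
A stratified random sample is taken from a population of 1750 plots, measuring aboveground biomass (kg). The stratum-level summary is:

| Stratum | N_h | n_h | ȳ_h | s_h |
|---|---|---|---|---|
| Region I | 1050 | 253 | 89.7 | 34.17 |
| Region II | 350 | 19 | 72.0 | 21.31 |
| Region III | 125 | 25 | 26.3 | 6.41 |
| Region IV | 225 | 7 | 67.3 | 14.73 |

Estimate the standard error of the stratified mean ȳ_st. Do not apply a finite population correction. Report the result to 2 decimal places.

SE(ȳ_st) ≈ 1.77

V̂(ȳ_st) = Σ W_h² s_h²/n_h, with W_h = N_h/N and N = 1750:
  stratum Region I: (1050/1750)²·34.17²/253 = 1.66139
  stratum Region II: (350/1750)²·21.31²/19 = 0.956034
  stratum Region III: (125/1750)²·6.41²/25 = 0.00838533
  stratum Region IV: (225/1750)²·14.73²/7 = 0.512385
V̂(ȳ_st) = 3.1382
SE(ȳ_st) = √3.1382 = 1.7715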